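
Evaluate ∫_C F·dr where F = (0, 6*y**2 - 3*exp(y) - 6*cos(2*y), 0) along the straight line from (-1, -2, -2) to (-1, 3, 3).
-3*exp(3) + 3*exp(-2) - 3*sin(6) - 3*sin(4) + 70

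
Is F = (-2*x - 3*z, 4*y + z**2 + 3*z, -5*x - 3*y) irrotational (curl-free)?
No, ∇×F = (-2*z - 6, 2, 0)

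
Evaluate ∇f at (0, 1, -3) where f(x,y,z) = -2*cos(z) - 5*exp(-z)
(0, 0, -2*sin(3) + 5*exp(3))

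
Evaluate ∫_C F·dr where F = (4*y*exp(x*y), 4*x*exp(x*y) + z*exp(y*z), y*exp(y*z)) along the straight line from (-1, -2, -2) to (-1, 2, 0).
-8*sinh(2) - cosh(4) - sinh(4) + 1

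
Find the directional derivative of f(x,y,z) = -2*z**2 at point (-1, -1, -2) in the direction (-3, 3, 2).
8*sqrt(22)/11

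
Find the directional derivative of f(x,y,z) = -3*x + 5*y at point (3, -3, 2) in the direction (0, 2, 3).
10*sqrt(13)/13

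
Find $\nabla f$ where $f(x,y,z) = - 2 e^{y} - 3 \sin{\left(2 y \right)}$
(0, -2*exp(y) - 6*cos(2*y), 0)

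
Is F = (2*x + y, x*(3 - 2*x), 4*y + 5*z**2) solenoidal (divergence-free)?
No, ∇·F = 10*z + 2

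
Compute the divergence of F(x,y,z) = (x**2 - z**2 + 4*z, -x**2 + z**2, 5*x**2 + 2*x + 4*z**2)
2*x + 8*z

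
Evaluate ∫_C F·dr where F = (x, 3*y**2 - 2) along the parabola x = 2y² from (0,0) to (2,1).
1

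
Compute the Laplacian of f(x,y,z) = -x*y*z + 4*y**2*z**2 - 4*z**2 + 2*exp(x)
8*y**2 + 8*z**2 + 2*exp(x) - 8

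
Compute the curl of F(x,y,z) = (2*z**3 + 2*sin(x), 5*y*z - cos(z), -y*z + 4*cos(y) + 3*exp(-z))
(-5*y - z - 4*sin(y) - sin(z), 6*z**2, 0)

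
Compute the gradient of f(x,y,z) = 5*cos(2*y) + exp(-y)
(0, -10*sin(2*y) - exp(-y), 0)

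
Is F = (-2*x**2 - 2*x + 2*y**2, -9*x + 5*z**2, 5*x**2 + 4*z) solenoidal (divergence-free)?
No, ∇·F = 2 - 4*x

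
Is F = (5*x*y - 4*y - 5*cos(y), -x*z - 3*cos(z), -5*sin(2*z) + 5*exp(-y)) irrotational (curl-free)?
No, ∇×F = (x - 3*sin(z) - 5*exp(-y), 0, -5*x - z - 5*sin(y) + 4)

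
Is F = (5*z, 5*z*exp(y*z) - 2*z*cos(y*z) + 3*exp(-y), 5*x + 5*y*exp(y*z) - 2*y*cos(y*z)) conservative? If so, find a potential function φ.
Yes, F is conservative. φ = 5*x*z + 5*exp(y*z) - 2*sin(y*z) - 3*exp(-y)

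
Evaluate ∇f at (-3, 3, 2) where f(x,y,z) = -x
(-1, 0, 0)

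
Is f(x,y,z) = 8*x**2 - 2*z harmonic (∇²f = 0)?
No, ∇²f = 16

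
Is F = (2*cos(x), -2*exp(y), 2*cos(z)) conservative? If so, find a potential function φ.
Yes, F is conservative. φ = -2*exp(y) + 2*sin(x) + 2*sin(z)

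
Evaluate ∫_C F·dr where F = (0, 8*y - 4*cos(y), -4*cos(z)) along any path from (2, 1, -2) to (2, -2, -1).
8*sin(1) + 12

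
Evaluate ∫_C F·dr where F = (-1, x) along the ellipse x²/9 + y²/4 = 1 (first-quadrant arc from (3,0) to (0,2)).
3 + 3*pi/2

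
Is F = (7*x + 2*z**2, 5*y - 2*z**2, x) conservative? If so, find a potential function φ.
No, ∇×F = (4*z, 4*z - 1, 0) ≠ 0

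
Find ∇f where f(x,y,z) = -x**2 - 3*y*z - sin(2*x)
(-2*x - 2*cos(2*x), -3*z, -3*y)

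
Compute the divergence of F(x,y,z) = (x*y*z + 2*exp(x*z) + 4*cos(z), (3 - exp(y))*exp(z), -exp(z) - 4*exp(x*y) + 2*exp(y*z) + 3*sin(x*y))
y*z + 2*y*exp(y*z) + 2*z*exp(x*z) - exp(z) - exp(y + z)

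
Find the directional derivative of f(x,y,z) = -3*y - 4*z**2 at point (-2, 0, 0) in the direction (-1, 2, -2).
-2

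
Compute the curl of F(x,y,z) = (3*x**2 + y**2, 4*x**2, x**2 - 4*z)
(0, -2*x, 8*x - 2*y)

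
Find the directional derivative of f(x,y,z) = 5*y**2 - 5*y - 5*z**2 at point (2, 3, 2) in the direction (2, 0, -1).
4*sqrt(5)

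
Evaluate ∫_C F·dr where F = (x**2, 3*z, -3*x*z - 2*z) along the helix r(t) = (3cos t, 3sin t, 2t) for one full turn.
-16*pi**2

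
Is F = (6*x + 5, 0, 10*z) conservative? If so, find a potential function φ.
Yes, F is conservative. φ = 3*x**2 + 5*x + 5*z**2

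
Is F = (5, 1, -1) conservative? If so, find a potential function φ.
Yes, F is conservative. φ = 5*x + y - z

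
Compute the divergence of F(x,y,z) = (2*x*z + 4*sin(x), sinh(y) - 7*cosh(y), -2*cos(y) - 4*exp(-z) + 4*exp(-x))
2*z + 4*cos(x) - 7*sinh(y) + cosh(y) + 4*exp(-z)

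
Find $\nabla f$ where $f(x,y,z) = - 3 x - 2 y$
(-3, -2, 0)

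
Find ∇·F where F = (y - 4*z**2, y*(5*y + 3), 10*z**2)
10*y + 20*z + 3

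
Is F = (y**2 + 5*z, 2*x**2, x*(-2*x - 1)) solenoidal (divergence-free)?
Yes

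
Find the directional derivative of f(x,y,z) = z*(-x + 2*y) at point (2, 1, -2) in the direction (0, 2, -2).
-2*sqrt(2)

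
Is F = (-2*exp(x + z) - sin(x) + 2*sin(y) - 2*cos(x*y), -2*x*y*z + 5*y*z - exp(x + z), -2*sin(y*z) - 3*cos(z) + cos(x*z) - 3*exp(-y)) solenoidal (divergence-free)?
No, ∇·F = -2*x*z - x*sin(x*z) + 2*y*sin(x*y) - 2*y*cos(y*z) + 5*z - 2*exp(x + z) + 3*sin(z) - cos(x)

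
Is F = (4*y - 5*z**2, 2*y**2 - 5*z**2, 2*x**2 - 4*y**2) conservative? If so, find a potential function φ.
No, ∇×F = (-8*y + 10*z, -4*x - 10*z, -4) ≠ 0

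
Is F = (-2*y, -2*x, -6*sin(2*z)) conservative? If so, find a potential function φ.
Yes, F is conservative. φ = -2*x*y + 3*cos(2*z)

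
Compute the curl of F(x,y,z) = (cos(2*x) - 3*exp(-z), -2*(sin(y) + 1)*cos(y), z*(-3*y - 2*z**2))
(-3*z, 3*exp(-z), 0)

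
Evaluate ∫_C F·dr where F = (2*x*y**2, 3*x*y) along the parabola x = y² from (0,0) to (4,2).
164/3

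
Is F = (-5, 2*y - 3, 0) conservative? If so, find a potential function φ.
Yes, F is conservative. φ = -5*x + y**2 - 3*y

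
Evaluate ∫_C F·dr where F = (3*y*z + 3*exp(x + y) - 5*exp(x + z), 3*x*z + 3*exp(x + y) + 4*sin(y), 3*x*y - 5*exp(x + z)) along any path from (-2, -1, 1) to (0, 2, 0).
-11 - 3*exp(-3) - 4*cos(2) + 5*exp(-1) + 4*cos(1) + 3*exp(2)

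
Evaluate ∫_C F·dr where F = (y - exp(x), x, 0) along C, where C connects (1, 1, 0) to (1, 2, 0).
1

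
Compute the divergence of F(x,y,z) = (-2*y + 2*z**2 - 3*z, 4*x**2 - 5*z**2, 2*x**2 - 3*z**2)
-6*z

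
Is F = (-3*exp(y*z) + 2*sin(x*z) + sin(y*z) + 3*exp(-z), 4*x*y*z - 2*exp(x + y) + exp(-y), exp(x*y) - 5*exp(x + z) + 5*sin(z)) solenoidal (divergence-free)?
No, ∇·F = ((4*x*z + 2*z*cos(x*z) - 2*exp(x + y) - 5*exp(x + z) + 5*cos(z))*exp(y) - 1)*exp(-y)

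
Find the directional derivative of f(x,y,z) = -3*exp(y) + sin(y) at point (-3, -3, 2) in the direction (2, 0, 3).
0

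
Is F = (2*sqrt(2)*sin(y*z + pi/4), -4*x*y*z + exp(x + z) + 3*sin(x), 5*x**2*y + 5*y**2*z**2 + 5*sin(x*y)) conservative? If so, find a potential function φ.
No, ∇×F = (5*x**2 + 4*x*y + 5*x*cos(x*y) + 10*y*z**2 - exp(x + z), y*(-10*x - 5*cos(x*y) + 2*sqrt(2)*cos(y*z + pi/4)), -4*y*z - 2*sqrt(2)*z*cos(y*z + pi/4) + exp(x + z) + 3*cos(x)) ≠ 0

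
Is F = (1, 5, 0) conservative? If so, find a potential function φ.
Yes, F is conservative. φ = x + 5*y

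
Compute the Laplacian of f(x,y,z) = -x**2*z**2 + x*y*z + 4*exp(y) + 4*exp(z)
-2*x**2 - 2*z**2 + 4*exp(y) + 4*exp(z)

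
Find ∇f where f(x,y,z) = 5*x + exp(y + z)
(5, exp(y + z), exp(y + z))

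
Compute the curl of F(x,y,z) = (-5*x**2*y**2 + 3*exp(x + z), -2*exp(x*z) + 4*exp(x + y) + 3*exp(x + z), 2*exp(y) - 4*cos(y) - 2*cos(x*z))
(2*x*exp(x*z) + 2*exp(y) - 3*exp(x + z) + 4*sin(y), -2*z*sin(x*z) + 3*exp(x + z), 10*x**2*y - 2*z*exp(x*z) + 4*exp(x + y) + 3*exp(x + z))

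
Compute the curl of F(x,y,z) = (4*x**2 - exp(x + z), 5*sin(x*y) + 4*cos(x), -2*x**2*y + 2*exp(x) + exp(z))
(-2*x**2, 4*x*y - 2*exp(x) - exp(x + z), 5*y*cos(x*y) - 4*sin(x))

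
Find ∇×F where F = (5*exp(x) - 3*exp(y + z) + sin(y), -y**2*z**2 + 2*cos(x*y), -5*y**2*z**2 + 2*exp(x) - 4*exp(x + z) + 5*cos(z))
(2*y*z*(y - 5*z), -2*exp(x) + 4*exp(x + z) - 3*exp(y + z), -2*y*sin(x*y) + 3*exp(y + z) - cos(y))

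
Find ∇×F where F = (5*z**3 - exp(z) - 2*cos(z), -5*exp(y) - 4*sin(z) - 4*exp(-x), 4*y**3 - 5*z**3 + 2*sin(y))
(12*y**2 + 2*cos(y) + 4*cos(z), 15*z**2 - exp(z) + 2*sin(z), 4*exp(-x))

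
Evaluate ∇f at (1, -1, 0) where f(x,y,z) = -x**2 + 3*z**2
(-2, 0, 0)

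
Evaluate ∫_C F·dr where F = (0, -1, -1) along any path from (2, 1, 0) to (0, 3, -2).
0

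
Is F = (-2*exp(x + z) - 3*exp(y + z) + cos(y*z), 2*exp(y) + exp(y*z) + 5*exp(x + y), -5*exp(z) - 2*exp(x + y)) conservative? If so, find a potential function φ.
No, ∇×F = (-y*exp(y*z) - 2*exp(x + y), -y*sin(y*z) + 2*exp(x + y) - 2*exp(x + z) - 3*exp(y + z), z*sin(y*z) + 5*exp(x + y) + 3*exp(y + z)) ≠ 0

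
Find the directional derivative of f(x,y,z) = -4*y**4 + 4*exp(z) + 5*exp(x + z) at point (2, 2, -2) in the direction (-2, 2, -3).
sqrt(17)*(-281*exp(2) - 12)*exp(-2)/17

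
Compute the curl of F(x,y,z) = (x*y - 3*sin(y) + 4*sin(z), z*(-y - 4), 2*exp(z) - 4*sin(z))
(y + 4, 4*cos(z), -x + 3*cos(y))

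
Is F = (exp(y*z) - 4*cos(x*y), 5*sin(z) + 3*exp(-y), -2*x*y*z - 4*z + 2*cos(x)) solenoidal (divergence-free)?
No, ∇·F = -2*x*y + 4*y*sin(x*y) - 4 - 3*exp(-y)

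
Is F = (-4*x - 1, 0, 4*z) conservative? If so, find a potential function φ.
Yes, F is conservative. φ = -2*x**2 - x + 2*z**2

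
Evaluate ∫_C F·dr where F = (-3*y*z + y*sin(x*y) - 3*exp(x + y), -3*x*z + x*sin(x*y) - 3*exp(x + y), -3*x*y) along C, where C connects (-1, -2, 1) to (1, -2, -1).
3*(1 - exp(2))*exp(-3)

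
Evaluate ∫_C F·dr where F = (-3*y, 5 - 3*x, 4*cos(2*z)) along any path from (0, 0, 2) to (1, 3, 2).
6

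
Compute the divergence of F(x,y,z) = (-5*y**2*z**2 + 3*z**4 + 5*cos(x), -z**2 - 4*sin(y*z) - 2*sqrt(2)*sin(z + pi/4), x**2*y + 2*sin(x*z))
2*x*cos(x*z) - 4*z*cos(y*z) - 5*sin(x)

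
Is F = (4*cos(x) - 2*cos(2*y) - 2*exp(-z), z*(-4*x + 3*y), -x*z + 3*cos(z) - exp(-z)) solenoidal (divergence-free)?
No, ∇·F = -x + 3*z - 4*sin(x) - 3*sin(z) + exp(-z)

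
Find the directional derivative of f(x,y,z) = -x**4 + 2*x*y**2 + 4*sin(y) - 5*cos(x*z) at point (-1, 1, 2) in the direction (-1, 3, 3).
sqrt(19)*(-18 + 12*cos(1) + 25*sin(2))/19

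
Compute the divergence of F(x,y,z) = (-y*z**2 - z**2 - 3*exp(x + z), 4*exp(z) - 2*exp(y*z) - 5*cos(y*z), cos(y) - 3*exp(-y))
-2*z*exp(y*z) + 5*z*sin(y*z) - 3*exp(x + z)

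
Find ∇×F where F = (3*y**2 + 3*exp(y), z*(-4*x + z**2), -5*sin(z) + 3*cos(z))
(4*x - 3*z**2, 0, -6*y - 4*z - 3*exp(y))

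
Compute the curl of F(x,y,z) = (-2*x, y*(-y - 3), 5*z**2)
(0, 0, 0)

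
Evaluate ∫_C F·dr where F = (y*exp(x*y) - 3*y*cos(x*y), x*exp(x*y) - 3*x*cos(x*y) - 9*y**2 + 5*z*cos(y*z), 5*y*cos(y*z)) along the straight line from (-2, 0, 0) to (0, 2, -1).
-24 - 5*sin(2)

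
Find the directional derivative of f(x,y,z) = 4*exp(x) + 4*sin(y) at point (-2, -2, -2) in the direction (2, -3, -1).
2*sqrt(14)*(2 - 3*exp(2)*cos(2))*exp(-2)/7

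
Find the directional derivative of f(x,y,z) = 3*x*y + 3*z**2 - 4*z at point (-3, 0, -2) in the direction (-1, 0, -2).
32*sqrt(5)/5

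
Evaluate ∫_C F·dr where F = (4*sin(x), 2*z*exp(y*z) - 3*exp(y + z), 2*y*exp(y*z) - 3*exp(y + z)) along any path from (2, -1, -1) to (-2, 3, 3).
(3 + (-3*exp(5) - 2 + 2*exp(8))*exp(3))*exp(-2)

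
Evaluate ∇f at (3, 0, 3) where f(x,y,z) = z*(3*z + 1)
(0, 0, 19)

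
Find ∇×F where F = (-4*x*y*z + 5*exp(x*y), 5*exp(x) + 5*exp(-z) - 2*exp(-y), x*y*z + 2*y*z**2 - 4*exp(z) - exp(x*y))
(x*z - x*exp(x*y) + 2*z**2 + 5*exp(-z), y*(-4*x - z + exp(x*y)), 4*x*z - 5*x*exp(x*y) + 5*exp(x))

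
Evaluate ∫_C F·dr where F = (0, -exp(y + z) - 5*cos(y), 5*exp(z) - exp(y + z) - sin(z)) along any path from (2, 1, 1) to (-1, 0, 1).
-E + 5*sin(1) + exp(2)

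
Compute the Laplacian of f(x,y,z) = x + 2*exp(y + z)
4*exp(y + z)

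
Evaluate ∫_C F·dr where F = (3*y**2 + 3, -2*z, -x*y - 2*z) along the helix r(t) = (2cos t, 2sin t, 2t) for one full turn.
-16*pi**2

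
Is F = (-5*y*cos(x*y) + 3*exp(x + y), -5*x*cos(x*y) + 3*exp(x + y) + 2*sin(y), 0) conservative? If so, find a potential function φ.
Yes, F is conservative. φ = 3*exp(x + y) - 5*sin(x*y) - 2*cos(y)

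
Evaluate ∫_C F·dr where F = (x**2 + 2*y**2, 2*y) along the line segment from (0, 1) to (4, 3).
64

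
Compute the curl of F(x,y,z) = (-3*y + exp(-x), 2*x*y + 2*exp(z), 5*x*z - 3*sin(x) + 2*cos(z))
(-2*exp(z), -5*z + 3*cos(x), 2*y + 3)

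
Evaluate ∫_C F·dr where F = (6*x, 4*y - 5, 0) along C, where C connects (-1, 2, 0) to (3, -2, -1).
44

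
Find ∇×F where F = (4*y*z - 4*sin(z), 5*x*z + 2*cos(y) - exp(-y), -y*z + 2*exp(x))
(-5*x - z, 4*y - 2*exp(x) - 4*cos(z), z)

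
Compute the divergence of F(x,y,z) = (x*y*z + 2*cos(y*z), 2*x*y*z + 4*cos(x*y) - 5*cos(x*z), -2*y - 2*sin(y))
2*x*z - 4*x*sin(x*y) + y*z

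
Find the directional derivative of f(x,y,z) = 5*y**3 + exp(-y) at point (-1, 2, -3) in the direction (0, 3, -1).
sqrt(10)*(-3/10 + 18*exp(2))*exp(-2)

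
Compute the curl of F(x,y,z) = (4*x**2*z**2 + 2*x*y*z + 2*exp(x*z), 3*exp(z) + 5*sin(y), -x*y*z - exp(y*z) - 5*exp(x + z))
(-x*z - z*exp(y*z) - 3*exp(z), 8*x**2*z + 2*x*y + 2*x*exp(x*z) + y*z + 5*exp(x + z), -2*x*z)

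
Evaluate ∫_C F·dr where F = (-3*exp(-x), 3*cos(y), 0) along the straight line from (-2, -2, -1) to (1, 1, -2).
3*(E*(-exp(2) + sin(1) + sin(2)) + 1)*exp(-1)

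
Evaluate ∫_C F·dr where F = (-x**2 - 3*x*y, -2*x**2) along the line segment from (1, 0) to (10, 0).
-333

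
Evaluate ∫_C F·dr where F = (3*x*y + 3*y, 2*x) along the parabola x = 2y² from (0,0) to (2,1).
152/15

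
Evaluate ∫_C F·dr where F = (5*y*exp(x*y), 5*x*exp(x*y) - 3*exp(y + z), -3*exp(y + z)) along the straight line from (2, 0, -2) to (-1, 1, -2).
-5 + 3*exp(-2) + 2*exp(-1)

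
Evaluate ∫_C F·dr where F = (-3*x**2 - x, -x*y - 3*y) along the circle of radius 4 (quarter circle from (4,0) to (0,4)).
80/3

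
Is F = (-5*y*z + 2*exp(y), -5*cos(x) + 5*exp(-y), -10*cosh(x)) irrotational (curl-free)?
No, ∇×F = (0, -5*y + 10*sinh(x), 5*z - 2*exp(y) + 5*sin(x))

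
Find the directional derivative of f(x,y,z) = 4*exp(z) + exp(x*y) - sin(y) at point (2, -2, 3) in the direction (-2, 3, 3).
sqrt(22)*(10 - 3*exp(4)*cos(2) + 12*exp(7))*exp(-4)/22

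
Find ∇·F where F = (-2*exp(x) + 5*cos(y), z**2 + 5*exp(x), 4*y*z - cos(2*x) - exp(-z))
4*y - 2*exp(x) + exp(-z)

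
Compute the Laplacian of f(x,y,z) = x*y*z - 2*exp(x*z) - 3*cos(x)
-2*x**2*exp(x*z) - 2*z**2*exp(x*z) + 3*cos(x)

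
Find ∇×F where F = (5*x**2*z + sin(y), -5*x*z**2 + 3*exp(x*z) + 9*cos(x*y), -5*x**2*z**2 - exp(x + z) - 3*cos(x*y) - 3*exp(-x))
(x*(10*z - 3*exp(x*z) + 3*sin(x*y)), 5*x**2 + 10*x*z**2 - 3*y*sin(x*y) + exp(x + z) - 3*exp(-x), -9*y*sin(x*y) - 5*z**2 + 3*z*exp(x*z) - cos(y))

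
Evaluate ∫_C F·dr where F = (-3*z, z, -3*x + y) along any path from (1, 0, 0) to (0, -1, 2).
-2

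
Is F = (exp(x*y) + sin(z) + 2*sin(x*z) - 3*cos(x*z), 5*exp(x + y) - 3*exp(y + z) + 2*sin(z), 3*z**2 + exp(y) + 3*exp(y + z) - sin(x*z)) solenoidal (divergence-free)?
No, ∇·F = -x*cos(x*z) + y*exp(x*y) + 3*z*sin(x*z) + 2*z*cos(x*z) + 6*z + 5*exp(x + y)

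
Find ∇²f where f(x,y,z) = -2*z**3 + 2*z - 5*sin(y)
-12*z + 5*sin(y)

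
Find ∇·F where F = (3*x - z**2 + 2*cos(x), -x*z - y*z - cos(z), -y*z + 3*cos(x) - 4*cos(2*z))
-y - z - 2*sin(x) + 8*sin(2*z) + 3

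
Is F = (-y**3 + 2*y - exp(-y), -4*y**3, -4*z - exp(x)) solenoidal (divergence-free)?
No, ∇·F = -12*y**2 - 4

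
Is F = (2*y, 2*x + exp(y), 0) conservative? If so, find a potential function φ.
Yes, F is conservative. φ = 2*x*y + exp(y)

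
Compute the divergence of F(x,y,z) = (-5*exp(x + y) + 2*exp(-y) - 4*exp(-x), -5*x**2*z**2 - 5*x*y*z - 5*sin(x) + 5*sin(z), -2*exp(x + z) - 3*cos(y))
(-(5*x*z + 5*exp(x + y) + 2*exp(x + z))*exp(x) + 4)*exp(-x)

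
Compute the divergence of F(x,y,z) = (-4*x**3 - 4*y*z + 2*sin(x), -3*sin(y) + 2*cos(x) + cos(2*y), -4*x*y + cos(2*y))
-12*x**2 - 2*sin(2*y) + 2*cos(x) - 3*cos(y)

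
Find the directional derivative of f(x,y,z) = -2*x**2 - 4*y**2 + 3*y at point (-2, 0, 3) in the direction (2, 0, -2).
4*sqrt(2)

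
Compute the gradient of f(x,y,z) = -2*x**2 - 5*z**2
(-4*x, 0, -10*z)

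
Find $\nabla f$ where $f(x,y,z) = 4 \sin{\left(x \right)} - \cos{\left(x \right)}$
(sin(x) + 4*cos(x), 0, 0)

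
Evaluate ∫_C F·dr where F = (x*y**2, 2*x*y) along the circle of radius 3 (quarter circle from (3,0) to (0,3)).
-9/4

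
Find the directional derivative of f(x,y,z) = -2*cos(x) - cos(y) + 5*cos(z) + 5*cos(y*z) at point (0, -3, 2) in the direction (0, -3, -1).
sqrt(10)*(3*sin(3) - 15*sin(6) + 5*sin(2))/10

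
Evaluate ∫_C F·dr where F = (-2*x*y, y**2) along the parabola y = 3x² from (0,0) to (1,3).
15/2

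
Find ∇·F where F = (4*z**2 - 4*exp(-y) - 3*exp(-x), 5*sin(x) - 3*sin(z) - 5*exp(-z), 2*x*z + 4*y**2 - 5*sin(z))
2*x - 5*cos(z) + 3*exp(-x)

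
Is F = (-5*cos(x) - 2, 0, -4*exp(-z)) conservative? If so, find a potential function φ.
Yes, F is conservative. φ = -2*x - 5*sin(x) + 4*exp(-z)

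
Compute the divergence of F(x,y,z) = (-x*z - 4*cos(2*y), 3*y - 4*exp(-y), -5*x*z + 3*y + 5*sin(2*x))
-5*x - z + 3 + 4*exp(-y)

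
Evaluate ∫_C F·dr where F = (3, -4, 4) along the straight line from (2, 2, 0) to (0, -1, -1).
2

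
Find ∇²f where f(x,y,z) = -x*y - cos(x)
cos(x)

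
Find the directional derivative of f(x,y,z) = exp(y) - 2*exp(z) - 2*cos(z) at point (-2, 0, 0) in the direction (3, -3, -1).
-sqrt(19)/19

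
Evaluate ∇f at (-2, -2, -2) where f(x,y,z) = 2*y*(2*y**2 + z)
(0, 44, -4)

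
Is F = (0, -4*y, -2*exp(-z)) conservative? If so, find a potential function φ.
Yes, F is conservative. φ = -2*y**2 + 2*exp(-z)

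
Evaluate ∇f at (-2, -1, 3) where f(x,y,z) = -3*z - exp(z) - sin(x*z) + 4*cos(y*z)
(-3*cos(6), 12*sin(3), -exp(3) - 3 - 4*sin(3) + 2*cos(6))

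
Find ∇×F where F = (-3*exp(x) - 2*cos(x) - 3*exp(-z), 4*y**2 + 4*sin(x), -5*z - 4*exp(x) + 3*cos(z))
(0, 4*exp(x) + 3*exp(-z), 4*cos(x))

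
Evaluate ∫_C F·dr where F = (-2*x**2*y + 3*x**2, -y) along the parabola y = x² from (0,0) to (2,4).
-64/5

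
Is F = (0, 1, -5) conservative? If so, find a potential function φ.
Yes, F is conservative. φ = y - 5*z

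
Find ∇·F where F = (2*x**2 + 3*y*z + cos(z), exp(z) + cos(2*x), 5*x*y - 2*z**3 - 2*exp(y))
4*x - 6*z**2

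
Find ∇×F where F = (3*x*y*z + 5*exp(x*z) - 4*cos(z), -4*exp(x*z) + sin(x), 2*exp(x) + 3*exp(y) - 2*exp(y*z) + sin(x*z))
(4*x*exp(x*z) - 2*z*exp(y*z) + 3*exp(y), 3*x*y + 5*x*exp(x*z) - z*cos(x*z) - 2*exp(x) + 4*sin(z), -3*x*z - 4*z*exp(x*z) + cos(x))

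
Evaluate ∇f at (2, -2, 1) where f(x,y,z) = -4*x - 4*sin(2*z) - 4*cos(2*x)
(8*sin(4) - 4, 0, -8*cos(2))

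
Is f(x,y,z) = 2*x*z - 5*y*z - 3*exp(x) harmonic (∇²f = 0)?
No, ∇²f = -3*exp(x)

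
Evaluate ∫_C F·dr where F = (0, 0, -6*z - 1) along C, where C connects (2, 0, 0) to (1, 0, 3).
-30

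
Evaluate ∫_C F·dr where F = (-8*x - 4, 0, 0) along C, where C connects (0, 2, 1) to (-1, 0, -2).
0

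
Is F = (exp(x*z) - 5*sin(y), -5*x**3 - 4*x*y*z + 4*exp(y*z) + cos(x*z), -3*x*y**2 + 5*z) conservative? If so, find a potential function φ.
No, ∇×F = (-2*x*y + x*sin(x*z) - 4*y*exp(y*z), x*exp(x*z) + 3*y**2, -15*x**2 - 4*y*z - z*sin(x*z) + 5*cos(y)) ≠ 0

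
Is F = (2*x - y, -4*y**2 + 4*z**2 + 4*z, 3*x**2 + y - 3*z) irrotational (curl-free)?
No, ∇×F = (-8*z - 3, -6*x, 1)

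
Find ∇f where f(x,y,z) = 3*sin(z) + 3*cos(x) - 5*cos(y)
(-3*sin(x), 5*sin(y), 3*cos(z))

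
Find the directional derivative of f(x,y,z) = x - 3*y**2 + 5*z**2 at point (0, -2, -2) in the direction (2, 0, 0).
1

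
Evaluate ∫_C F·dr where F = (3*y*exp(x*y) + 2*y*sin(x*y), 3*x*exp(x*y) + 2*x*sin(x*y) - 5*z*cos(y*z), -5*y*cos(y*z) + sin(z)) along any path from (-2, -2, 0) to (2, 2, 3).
-cos(3) + 1 - 5*sin(6)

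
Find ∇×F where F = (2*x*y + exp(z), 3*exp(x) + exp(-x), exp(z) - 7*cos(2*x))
(0, exp(z) - 14*sin(2*x), -2*x + 3*exp(x) - exp(-x))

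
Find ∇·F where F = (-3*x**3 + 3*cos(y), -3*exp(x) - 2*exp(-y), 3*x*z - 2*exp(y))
-9*x**2 + 3*x + 2*exp(-y)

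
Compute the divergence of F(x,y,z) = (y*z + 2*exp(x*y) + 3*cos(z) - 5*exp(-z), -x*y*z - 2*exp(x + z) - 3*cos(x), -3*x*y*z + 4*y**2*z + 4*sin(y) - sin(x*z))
-3*x*y - x*z - x*cos(x*z) + 4*y**2 + 2*y*exp(x*y)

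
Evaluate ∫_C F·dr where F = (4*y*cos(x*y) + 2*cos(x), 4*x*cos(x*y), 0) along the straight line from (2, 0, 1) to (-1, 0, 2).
-2*sin(2) - 2*sin(1)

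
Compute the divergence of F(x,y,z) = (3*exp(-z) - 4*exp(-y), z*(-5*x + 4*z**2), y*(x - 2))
0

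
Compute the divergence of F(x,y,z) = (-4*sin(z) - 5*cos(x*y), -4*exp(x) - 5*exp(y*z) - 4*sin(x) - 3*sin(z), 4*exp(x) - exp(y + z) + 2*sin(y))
5*y*sin(x*y) - 5*z*exp(y*z) - exp(y + z)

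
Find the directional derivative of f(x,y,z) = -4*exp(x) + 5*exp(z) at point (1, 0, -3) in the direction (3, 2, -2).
2*sqrt(17)*(-6*exp(4) - 5)*exp(-3)/17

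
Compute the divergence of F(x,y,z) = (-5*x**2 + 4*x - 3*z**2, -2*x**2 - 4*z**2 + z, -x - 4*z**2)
-10*x - 8*z + 4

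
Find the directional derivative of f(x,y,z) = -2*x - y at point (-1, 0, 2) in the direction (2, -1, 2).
-1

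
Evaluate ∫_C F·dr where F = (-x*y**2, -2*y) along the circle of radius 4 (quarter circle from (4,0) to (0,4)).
48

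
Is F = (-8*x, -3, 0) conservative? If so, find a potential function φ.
Yes, F is conservative. φ = -4*x**2 - 3*y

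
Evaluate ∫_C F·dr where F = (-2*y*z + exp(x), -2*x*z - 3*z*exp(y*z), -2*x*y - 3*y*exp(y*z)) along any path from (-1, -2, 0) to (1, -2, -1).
-3*exp(2) - 1 - exp(-1) + E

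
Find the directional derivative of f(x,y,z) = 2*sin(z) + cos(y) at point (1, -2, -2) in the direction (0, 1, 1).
sqrt(2)*(cos(2) + sin(2)/2)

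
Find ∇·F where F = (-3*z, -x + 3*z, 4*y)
0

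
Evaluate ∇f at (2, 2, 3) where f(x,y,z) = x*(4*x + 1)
(17, 0, 0)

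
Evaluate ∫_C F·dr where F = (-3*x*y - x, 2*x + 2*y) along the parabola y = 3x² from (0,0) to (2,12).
138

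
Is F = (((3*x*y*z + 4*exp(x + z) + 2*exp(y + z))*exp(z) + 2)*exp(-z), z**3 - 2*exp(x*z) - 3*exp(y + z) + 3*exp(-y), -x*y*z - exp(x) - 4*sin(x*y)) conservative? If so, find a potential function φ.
No, ∇×F = (-x*z + 2*x*exp(x*z) - 4*x*cos(x*y) - 3*z**2 + 3*exp(y + z), 3*x*y + y*z + 4*y*cos(x*y) + exp(x) + 4*exp(x + z) + 2*exp(y + z) - 2*exp(-z), -3*x*z - 2*z*exp(x*z) - 2*exp(y + z)) ≠ 0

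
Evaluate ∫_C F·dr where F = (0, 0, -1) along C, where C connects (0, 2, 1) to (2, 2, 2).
-1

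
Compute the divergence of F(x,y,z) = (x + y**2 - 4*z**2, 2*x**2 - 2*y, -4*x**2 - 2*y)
-1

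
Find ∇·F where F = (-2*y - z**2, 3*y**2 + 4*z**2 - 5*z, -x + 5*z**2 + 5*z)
6*y + 10*z + 5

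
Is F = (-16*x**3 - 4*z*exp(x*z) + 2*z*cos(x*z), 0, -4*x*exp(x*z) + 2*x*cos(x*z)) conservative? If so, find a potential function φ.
Yes, F is conservative. φ = -4*x**4 - 4*exp(x*z) + 2*sin(x*z)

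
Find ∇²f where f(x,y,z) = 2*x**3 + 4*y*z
12*x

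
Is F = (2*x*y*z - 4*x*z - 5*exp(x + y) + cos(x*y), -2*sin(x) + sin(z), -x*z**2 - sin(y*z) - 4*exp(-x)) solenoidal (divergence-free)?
No, ∇·F = -2*x*z + 2*y*z - y*sin(x*y) - y*cos(y*z) - 4*z - 5*exp(x + y)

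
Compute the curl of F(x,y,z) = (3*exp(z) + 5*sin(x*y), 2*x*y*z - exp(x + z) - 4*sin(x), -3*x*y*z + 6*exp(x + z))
(-2*x*y - 3*x*z + exp(x + z), 3*y*z + 3*exp(z) - 6*exp(x + z), -5*x*cos(x*y) + 2*y*z - exp(x + z) - 4*cos(x))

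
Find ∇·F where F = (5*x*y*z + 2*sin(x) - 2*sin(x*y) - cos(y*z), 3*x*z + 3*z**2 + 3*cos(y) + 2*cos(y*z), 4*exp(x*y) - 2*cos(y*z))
5*y*z + 2*y*sin(y*z) - 2*y*cos(x*y) - 2*z*sin(y*z) - 3*sin(y) + 2*cos(x)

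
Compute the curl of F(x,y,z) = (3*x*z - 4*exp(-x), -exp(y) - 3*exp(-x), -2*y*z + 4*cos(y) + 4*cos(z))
(-2*z - 4*sin(y), 3*x, 3*exp(-x))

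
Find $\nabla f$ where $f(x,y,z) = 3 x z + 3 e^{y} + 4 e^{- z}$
(3*z, 3*exp(y), 3*x - 4*exp(-z))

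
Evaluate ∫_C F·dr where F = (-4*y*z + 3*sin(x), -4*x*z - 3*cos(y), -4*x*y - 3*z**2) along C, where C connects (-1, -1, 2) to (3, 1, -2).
-6*sin(1) + 3*cos(1) - 3*cos(3) + 48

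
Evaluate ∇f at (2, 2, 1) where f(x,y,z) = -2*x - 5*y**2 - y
(-2, -21, 0)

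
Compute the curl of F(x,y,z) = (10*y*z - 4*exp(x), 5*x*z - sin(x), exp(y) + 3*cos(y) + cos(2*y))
(-5*x + exp(y) - 3*sin(y) - 2*sin(2*y), 10*y, -5*z - cos(x))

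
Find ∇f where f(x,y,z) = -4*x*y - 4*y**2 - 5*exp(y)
(-4*y, -4*x - 8*y - 5*exp(y), 0)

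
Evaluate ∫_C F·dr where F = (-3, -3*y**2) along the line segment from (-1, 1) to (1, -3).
22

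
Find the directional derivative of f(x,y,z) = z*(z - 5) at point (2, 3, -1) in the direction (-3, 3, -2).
7*sqrt(22)/11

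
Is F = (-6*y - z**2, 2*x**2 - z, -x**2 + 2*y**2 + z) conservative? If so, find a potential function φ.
No, ∇×F = (4*y + 1, 2*x - 2*z, 4*x + 6) ≠ 0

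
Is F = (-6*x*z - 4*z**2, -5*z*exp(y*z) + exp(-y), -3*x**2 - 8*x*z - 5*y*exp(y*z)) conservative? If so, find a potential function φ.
Yes, F is conservative. φ = -3*x**2*z - 4*x*z**2 - 5*exp(y*z) - exp(-y)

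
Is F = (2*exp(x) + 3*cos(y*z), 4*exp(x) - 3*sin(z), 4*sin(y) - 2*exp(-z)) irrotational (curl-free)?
No, ∇×F = (4*cos(y) + 3*cos(z), -3*y*sin(y*z), 3*z*sin(y*z) + 4*exp(x))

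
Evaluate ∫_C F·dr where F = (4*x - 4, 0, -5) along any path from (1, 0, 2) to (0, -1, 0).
12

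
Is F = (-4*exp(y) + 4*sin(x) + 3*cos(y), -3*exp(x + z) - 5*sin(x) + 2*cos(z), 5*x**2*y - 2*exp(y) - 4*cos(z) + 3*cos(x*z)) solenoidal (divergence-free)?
No, ∇·F = -3*x*sin(x*z) + 4*sin(z) + 4*cos(x)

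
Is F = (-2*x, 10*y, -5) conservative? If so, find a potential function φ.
Yes, F is conservative. φ = -x**2 + 5*y**2 - 5*z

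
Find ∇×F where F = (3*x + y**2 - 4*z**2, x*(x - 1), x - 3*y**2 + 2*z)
(-6*y, -8*z - 1, 2*x - 2*y - 1)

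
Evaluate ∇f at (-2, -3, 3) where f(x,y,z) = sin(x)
(cos(2), 0, 0)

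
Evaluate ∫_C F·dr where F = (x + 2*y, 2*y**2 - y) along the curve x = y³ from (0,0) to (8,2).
178/3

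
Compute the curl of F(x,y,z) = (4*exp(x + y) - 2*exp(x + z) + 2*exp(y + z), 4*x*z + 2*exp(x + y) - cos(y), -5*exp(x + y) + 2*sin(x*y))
(2*x*cos(x*y) - 4*x - 5*exp(x + y), -2*y*cos(x*y) + 5*exp(x + y) - 2*exp(x + z) + 2*exp(y + z), 4*z - 2*exp(x + y) - 2*exp(y + z))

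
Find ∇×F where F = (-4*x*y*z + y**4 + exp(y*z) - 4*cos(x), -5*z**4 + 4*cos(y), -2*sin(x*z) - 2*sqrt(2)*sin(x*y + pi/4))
(-2*sqrt(2)*x*cos(x*y + pi/4) + 20*z**3, -4*x*y + y*exp(y*z) + 2*sqrt(2)*y*cos(x*y + pi/4) + 2*z*cos(x*z), 4*x*z - 4*y**3 - z*exp(y*z))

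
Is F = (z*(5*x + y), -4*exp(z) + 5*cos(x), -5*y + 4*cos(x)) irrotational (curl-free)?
No, ∇×F = (4*exp(z) - 5, 5*x + y + 4*sin(x), -z - 5*sin(x))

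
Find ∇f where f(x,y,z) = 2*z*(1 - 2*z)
(0, 0, 2 - 8*z)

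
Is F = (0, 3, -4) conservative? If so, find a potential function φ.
Yes, F is conservative. φ = 3*y - 4*z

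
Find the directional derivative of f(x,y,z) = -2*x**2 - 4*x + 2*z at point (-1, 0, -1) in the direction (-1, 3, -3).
-6*sqrt(19)/19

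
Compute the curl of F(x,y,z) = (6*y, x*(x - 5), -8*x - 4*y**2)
(-8*y, 8, 2*x - 11)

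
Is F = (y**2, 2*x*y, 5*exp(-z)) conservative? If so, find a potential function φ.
Yes, F is conservative. φ = x*y**2 - 5*exp(-z)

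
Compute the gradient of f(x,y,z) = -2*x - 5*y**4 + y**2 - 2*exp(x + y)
(-2*exp(x + y) - 2, -20*y**3 + 2*y - 2*exp(x + y), 0)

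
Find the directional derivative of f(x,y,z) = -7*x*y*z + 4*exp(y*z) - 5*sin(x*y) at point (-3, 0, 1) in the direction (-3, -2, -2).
-80*sqrt(17)/17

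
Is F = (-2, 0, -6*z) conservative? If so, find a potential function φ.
Yes, F is conservative. φ = -2*x - 3*z**2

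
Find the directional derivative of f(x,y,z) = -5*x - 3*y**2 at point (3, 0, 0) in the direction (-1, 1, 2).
5*sqrt(6)/6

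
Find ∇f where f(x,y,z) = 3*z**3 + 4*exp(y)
(0, 4*exp(y), 9*z**2)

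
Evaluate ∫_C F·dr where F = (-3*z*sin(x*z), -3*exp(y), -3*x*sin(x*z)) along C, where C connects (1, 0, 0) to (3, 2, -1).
-3*exp(2) + 3*cos(3)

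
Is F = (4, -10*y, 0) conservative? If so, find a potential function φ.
Yes, F is conservative. φ = 4*x - 5*y**2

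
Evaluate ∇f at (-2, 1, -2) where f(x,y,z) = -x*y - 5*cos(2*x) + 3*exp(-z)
(-1 - 10*sin(4), 2, -3*exp(2))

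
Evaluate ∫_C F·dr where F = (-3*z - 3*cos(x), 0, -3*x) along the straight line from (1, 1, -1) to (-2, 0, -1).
-9 + 3*sin(1) + 3*sin(2)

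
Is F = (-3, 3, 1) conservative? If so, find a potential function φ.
Yes, F is conservative. φ = -3*x + 3*y + z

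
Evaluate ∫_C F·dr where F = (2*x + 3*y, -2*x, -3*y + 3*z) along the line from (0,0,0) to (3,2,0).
12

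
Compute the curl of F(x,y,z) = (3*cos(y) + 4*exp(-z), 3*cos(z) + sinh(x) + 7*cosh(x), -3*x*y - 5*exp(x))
(-3*x + 3*sin(z), 3*y + 5*exp(x) - 4*exp(-z), 3*sin(y) + 7*sinh(x) + cosh(x))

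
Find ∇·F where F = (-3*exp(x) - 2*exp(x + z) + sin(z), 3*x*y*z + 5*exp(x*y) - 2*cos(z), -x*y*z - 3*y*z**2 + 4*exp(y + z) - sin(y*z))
-x*y + 3*x*z + 5*x*exp(x*y) - 6*y*z - y*cos(y*z) - 3*exp(x) - 2*exp(x + z) + 4*exp(y + z)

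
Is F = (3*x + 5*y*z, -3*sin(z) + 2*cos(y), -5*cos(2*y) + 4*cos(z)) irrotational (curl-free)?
No, ∇×F = (10*sin(2*y) + 3*cos(z), 5*y, -5*z)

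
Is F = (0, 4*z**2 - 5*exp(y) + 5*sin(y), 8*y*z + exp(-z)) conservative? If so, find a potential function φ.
Yes, F is conservative. φ = 4*y*z**2 - 5*exp(y) - 5*cos(y) - exp(-z)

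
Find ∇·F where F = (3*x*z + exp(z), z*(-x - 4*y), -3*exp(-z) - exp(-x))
-z + 3*exp(-z)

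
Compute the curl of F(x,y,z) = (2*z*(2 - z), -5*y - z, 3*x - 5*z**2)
(1, 1 - 4*z, 0)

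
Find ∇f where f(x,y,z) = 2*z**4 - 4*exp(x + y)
(-4*exp(x + y), -4*exp(x + y), 8*z**3)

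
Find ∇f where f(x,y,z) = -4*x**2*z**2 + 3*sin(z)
(-8*x*z**2, 0, -8*x**2*z + 3*cos(z))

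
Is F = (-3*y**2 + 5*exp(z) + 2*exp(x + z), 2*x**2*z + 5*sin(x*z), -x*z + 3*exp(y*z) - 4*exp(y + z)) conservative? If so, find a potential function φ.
No, ∇×F = (-2*x**2 - 5*x*cos(x*z) + 3*z*exp(y*z) - 4*exp(y + z), z + 5*exp(z) + 2*exp(x + z), 4*x*z + 6*y + 5*z*cos(x*z)) ≠ 0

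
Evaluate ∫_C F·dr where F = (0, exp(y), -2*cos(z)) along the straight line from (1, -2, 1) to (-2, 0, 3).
-2*sin(3) - exp(-2) + 1 + 2*sin(1)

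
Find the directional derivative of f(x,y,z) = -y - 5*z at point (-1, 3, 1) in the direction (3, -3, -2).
13*sqrt(22)/22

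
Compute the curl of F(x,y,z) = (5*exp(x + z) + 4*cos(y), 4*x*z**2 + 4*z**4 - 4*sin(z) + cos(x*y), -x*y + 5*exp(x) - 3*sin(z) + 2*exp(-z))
(-8*x*z - x - 16*z**3 + 4*cos(z), y - 5*exp(x) + 5*exp(x + z), -y*sin(x*y) + 4*z**2 + 4*sin(y))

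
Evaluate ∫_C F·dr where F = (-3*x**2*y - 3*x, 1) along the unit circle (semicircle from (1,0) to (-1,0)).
3*pi/8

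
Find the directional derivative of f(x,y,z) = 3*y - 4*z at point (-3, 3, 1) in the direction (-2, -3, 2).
-sqrt(17)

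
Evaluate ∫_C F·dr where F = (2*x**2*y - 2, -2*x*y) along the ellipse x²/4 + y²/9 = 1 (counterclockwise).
-12*pi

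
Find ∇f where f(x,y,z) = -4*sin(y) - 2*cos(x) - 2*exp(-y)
(2*sin(x), -4*cos(y) + 2*exp(-y), 0)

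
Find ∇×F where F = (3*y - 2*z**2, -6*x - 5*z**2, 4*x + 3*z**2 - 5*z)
(10*z, -4*z - 4, -9)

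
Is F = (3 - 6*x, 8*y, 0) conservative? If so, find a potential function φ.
Yes, F is conservative. φ = -3*x**2 + 3*x + 4*y**2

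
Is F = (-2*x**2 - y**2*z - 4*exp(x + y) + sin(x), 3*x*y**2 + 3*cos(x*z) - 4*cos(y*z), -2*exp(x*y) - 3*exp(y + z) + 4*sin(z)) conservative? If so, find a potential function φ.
No, ∇×F = (-2*x*exp(x*y) + 3*x*sin(x*z) - 4*y*sin(y*z) - 3*exp(y + z), y*(-y + 2*exp(x*y)), 3*y**2 + 2*y*z - 3*z*sin(x*z) + 4*exp(x + y)) ≠ 0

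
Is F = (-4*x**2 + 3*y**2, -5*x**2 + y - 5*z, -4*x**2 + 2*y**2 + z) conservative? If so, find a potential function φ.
No, ∇×F = (4*y + 5, 8*x, -10*x - 6*y) ≠ 0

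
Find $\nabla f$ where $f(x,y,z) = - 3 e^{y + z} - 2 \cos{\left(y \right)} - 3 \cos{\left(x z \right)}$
(3*z*sin(x*z), -3*exp(y + z) + 2*sin(y), 3*x*sin(x*z) - 3*exp(y + z))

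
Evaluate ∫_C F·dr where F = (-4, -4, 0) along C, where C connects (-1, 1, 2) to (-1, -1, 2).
8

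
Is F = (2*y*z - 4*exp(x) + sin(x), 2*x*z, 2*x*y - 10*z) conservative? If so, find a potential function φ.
Yes, F is conservative. φ = 2*x*y*z - 5*z**2 - 4*exp(x) - cos(x)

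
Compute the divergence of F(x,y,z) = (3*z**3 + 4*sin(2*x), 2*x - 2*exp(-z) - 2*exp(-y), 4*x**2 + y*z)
y + 8*cos(2*x) + 2*exp(-y)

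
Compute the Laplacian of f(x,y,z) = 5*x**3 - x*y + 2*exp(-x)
30*x + 2*exp(-x)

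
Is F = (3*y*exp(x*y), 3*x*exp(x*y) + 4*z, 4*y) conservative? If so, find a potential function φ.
Yes, F is conservative. φ = 4*y*z + 3*exp(x*y)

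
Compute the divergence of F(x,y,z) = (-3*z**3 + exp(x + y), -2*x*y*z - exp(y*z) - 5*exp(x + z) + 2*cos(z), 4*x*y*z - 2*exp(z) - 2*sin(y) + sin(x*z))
4*x*y - 2*x*z + x*cos(x*z) - z*exp(y*z) - 2*exp(z) + exp(x + y)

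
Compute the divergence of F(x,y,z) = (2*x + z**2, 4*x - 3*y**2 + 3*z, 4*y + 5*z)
7 - 6*y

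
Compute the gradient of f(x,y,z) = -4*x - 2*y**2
(-4, -4*y, 0)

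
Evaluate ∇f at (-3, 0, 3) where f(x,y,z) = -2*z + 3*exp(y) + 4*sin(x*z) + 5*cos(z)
(12*cos(9), 3, -2 - 5*sin(3) - 12*cos(9))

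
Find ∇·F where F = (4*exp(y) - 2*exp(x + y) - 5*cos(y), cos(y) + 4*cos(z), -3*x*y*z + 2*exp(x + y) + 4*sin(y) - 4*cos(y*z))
-3*x*y + 4*y*sin(y*z) - 2*exp(x + y) - sin(y)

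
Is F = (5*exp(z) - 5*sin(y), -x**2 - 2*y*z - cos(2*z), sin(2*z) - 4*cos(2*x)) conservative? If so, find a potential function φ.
No, ∇×F = (2*y - 2*sin(2*z), 5*exp(z) - 8*sin(2*x), -2*x + 5*cos(y)) ≠ 0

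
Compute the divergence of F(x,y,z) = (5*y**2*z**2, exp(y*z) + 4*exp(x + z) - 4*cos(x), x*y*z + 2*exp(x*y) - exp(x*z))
x*y - x*exp(x*z) + z*exp(y*z)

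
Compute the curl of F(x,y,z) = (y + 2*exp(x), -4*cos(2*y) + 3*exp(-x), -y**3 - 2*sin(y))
(-3*y**2 - 2*cos(y), 0, -1 - 3*exp(-x))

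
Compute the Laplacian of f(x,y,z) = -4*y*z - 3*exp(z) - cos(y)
-3*exp(z) + cos(y)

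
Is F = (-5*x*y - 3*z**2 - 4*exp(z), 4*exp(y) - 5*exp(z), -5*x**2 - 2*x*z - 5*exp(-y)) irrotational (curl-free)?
No, ∇×F = (5*exp(z) + 5*exp(-y), 10*x - 4*z - 4*exp(z), 5*x)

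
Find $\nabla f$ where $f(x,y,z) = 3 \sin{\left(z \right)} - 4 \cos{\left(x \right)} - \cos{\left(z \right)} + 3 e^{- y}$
(4*sin(x), -3*exp(-y), sin(z) + 3*cos(z))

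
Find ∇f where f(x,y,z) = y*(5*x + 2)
(5*y, 5*x + 2, 0)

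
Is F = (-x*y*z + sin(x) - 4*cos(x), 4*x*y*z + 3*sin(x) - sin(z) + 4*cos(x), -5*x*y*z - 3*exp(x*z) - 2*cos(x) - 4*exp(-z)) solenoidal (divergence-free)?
No, ∇·F = -5*x*y + 4*x*z - 3*x*exp(x*z) - y*z + 4*sin(x) + cos(x) + 4*exp(-z)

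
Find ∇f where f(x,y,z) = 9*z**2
(0, 0, 18*z)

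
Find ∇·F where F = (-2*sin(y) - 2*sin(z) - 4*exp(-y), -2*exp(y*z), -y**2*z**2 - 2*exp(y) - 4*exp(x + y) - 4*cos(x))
2*z*(-y**2 - exp(y*z))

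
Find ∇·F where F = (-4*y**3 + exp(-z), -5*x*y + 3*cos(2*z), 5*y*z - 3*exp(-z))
-5*x + 5*y + 3*exp(-z)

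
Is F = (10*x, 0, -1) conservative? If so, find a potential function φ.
Yes, F is conservative. φ = 5*x**2 - z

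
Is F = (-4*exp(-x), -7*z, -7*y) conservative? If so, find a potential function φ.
Yes, F is conservative. φ = -7*y*z + 4*exp(-x)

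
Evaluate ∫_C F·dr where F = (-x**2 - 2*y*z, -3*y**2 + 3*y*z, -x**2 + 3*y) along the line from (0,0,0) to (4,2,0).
-88/3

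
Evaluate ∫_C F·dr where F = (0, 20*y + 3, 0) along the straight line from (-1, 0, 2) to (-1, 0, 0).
0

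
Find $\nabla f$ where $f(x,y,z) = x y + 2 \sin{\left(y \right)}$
(y, x + 2*cos(y), 0)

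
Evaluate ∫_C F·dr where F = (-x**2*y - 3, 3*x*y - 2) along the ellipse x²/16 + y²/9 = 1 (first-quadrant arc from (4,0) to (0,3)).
12*pi + 42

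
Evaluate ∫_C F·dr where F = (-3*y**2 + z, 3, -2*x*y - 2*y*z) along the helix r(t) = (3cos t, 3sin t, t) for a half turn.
108 - 9*pi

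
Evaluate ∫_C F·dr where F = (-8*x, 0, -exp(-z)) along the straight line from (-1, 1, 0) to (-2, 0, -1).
-13 + E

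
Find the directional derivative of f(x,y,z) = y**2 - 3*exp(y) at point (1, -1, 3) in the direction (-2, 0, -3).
0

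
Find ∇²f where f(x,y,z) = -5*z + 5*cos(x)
-5*cos(x)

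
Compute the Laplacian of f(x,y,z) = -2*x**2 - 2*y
-4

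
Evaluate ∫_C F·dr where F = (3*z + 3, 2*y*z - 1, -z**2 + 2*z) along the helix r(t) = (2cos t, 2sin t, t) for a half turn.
-8*pi - 12 - pi**3/3 + pi**2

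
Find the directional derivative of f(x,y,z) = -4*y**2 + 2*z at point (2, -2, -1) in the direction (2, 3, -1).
23*sqrt(14)/7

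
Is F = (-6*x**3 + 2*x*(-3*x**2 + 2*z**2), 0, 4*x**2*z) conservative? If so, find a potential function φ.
Yes, F is conservative. φ = x**2*(-3*x**2 + 2*z**2)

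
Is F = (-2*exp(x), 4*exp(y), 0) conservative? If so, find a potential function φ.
Yes, F is conservative. φ = -2*exp(x) + 4*exp(y)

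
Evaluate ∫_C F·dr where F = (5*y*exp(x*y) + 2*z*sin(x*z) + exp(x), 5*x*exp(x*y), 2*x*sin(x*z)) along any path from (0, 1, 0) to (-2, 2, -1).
-4 + 5*exp(-4) + exp(-2) - 2*cos(2)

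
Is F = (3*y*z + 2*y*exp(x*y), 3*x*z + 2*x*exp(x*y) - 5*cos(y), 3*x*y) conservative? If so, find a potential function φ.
Yes, F is conservative. φ = 3*x*y*z + 2*exp(x*y) - 5*sin(y)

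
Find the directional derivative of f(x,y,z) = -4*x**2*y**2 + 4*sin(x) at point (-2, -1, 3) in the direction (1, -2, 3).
2*sqrt(14)*(-12 + cos(2))/7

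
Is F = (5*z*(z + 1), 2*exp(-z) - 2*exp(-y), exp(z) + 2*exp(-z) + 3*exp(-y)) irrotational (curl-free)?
No, ∇×F = (2*exp(-z) - 3*exp(-y), 10*z + 5, 0)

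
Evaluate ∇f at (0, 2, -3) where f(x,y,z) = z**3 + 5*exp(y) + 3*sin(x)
(3, 5*exp(2), 27)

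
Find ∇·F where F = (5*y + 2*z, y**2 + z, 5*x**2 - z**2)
2*y - 2*z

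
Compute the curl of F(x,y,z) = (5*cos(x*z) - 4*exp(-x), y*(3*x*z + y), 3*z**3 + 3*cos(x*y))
(-3*x*(y + sin(x*y)), -5*x*sin(x*z) + 3*y*sin(x*y), 3*y*z)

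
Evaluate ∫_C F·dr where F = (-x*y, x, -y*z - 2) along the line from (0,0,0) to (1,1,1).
-13/6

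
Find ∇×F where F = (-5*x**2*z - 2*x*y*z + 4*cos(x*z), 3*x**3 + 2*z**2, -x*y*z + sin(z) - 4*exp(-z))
(z*(-x - 4), -5*x**2 - 2*x*y - 4*x*sin(x*z) + y*z, x*(9*x + 2*z))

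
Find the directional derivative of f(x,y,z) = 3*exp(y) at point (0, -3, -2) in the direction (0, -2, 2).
-3*sqrt(2)*exp(-3)/2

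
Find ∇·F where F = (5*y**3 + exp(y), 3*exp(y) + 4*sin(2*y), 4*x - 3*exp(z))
3*exp(y) - 3*exp(z) + 8*cos(2*y)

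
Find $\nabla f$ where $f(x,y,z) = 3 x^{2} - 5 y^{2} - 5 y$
(6*x, -10*y - 5, 0)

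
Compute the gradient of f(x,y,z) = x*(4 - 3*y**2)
(4 - 3*y**2, -6*x*y, 0)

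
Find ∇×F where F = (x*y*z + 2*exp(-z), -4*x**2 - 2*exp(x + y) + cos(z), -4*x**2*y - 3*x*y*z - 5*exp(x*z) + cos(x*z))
(-4*x**2 - 3*x*z + sin(z), 9*x*y + 3*y*z + 5*z*exp(x*z) + z*sin(x*z) - 2*exp(-z), -x*z - 8*x - 2*exp(x + y))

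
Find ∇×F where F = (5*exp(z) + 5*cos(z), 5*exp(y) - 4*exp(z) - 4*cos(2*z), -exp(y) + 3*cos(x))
(-exp(y) + 4*exp(z) - 8*sin(2*z), 5*exp(z) + 3*sin(x) - 5*sin(z), 0)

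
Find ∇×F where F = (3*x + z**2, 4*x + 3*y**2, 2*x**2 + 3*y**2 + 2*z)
(6*y, -4*x + 2*z, 4)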